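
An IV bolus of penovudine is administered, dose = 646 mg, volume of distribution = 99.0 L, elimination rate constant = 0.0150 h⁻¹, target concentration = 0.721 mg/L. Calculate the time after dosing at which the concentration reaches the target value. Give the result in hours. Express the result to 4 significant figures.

146.9 h

C₀ = Dose / Vd = 646.0 / 99.0 = 6.525 mg/L
t = ln(C₀ / C) / k = ln(6.525 / 0.721) / 0.01500
  = ln(9.050) / 0.01500 = 2.203 / 0.01500 = 146.9 h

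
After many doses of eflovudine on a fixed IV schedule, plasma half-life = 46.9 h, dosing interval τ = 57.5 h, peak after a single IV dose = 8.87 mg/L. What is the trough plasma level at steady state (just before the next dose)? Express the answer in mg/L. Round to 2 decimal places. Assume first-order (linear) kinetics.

k = ln2 / t½ = 0.693147 / 46.9 = 0.01478 h⁻¹
e^(−kτ) = e^(−0.01478 × 57.5) = 0.4275
Accumulation ratio R = 1 / (1 − e^(−kτ)) = 1 / (1 − 0.4275) = 1.747
Steady-state trough = C₀ × R × e^(−kτ) = 8.87 × 1.747 × 0.4275 = 6.624 mg/L

6.62 mg/L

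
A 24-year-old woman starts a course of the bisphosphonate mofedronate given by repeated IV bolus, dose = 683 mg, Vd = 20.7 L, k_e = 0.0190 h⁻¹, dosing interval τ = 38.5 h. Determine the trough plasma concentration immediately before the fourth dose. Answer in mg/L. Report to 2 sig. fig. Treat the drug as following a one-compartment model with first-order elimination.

C₀ per dose = Dose / Vd = 683 / 20.7 = 33.00 mg/L
Fraction remaining after one interval: r = e^(−kτ) = e^(−0.01900 × 38.5) = 0.4812
Before dose 4, 3 doses have been given (aged 1τ, 2τ, 3τ).
C_trough = C₀ × (r + r² + … + r^3) = C₀ × r(1−r^3)/(1−r)
        = 33.00 × 0.4812 × (1 − 0.1114) / (1 − 0.4812) = 27.20 mg/L

27 mg/L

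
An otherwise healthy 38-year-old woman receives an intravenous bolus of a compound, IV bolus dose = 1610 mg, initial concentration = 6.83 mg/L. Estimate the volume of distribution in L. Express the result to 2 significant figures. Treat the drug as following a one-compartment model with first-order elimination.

Vd = Dose / C₀ = 1610 / 6.83 = 235.7 L

240 L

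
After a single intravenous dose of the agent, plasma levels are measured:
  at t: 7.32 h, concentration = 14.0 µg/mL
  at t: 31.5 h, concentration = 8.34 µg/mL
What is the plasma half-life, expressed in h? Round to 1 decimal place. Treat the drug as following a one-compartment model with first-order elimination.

k = ln(C₁/C₂) / (t₂ − t₁) = ln(14.0/8.34) / (31.5 − 7.32)
  = 0.5180 / 24.18 = 0.02142 h⁻¹
t½ = ln2 / k = 0.693147 / 0.02142 = 32.36 h

32.4 h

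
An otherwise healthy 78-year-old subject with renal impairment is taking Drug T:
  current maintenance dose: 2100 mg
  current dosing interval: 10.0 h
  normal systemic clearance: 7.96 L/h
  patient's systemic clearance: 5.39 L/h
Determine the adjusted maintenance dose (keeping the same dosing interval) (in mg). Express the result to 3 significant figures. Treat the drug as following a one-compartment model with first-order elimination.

1420 mg

To keep the same average steady-state level, dosing rate must scale with clearance.
CL ratio = 5.39 / 7.96 = 0.6771
New dose (same interval) = 2100 × 0.6771 = 1422 mg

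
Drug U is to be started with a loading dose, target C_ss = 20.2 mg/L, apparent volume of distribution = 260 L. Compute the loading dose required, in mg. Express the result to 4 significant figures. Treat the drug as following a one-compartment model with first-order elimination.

LD = Css × Vd = 20.2 × 260 = 5252 mg

5252 mg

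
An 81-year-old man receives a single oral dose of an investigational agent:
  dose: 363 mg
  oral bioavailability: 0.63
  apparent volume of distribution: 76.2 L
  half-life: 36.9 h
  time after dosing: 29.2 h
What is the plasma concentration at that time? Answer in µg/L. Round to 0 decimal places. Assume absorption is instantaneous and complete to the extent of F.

Amount reaching circulation = F × Dose = 0.63 × 363.0 = 228.7 mg
C₀ = F·Dose / Vd = 228.7 / 76.2 = 3.001 mg/L
k = ln2 / t½ = 0.693147 / 36.9 = 0.01878 h⁻¹
C = C₀ · e^(−k·t) = 3.001 × e^(−0.01878 × 29.2)
  = 3.001 × 0.5779 = 1.734 mg/L
Convert: 1.734 mg/L × 1000 = 1734 µg/L

1734 µg/L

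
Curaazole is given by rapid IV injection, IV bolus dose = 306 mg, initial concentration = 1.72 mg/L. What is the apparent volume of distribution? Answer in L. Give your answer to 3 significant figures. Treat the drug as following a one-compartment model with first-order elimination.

Vd = Dose / C₀ = 306.0 / 1.72 = 177.9 L

178 L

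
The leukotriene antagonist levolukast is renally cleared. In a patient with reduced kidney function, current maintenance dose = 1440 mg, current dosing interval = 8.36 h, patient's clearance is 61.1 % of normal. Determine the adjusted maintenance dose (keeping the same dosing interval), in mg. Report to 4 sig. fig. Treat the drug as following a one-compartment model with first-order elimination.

879.8 mg

To keep the same average steady-state level, dosing rate must scale with clearance.
CL ratio = 61.1 / 100 = 0.6110
New dose (same interval) = 1440 × 0.6110 = 879.8 mg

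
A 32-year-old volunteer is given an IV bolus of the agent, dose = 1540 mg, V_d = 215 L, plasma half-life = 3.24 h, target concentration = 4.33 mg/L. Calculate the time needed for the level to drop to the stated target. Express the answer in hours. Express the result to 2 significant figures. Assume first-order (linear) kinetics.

C₀ = Dose / Vd = 1540 / 215 = 7.163 mg/L
k = ln2 / t½ = 0.693147 / 3.24 = 0.2139 h⁻¹
t = ln(C₀ / C) / k = ln(7.163 / 4.33) / 0.2139
  = ln(1.654) / 0.2139 = 0.5032 / 0.2139 = 2.353 h

2.4 h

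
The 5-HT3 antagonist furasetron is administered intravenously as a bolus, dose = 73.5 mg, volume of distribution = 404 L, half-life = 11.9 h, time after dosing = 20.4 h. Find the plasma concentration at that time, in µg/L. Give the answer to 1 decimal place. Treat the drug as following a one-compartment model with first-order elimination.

55.4 µg/L

C₀ = Dose / Vd = 73.50 / 404 = 0.1819 mg/L
k = ln2 / t½ = 0.693147 / 11.9 = 0.05825 h⁻¹
C = C₀ · e^(−k·t) = 0.1819 × e^(−0.05825 × 20.4)
  = 0.1819 × 0.3047 = 0.05542 mg/L
Convert: 0.05542 mg/L × 1000 = 55.42 µg/L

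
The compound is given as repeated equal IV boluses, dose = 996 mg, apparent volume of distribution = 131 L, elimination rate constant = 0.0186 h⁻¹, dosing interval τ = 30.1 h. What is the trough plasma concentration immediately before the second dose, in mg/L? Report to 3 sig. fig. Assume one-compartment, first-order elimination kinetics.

4.34 mg/L

C₀ per dose = Dose / Vd = 996 / 131 = 7.603 mg/L
Fraction remaining after one interval: r = e^(−kτ) = e^(−0.01860 × 30.1) = 0.5713
Before dose 2, 1 dose has been given (aged 1τ).
C_trough = C₀ × r = 7.603 × 0.5713 = 4.344 mg/L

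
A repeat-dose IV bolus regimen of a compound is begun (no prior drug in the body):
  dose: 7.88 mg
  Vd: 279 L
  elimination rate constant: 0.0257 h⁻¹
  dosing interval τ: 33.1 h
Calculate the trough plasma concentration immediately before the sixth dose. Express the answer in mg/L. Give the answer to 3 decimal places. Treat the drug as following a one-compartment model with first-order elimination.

C₀ per dose = Dose / Vd = 7.88 / 279 = 0.02824 mg/L
Fraction remaining after one interval: r = e^(−kτ) = e^(−0.02570 × 33.1) = 0.4271
Before dose 6, 5 doses have been given (aged 1τ, 2τ, 3τ, 4τ, 5τ).
C_trough = C₀ × (r + r² + … + r^5) = C₀ × r(1−r^5)/(1−r)
        = 0.02824 × 0.4271 × (1 − 0.01421) / (1 − 0.4271) = 0.02075 mg/L

0.021 mg/L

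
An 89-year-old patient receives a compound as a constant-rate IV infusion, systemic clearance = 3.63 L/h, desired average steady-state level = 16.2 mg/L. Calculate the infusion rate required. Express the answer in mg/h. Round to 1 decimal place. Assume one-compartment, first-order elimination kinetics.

At steady state, infusion rate R₀ = Css × CL = 16.2 × 3.630 = 58.81 mg/h

58.8 mg/h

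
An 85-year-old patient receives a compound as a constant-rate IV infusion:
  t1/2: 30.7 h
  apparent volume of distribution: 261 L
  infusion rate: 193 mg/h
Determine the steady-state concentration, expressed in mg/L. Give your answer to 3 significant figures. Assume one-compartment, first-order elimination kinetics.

k = ln2 / t½ = 0.693147 / 30.7 = 0.02258 h⁻¹
CL = k × Vd = 0.02258 × 261 = 5.893 L/h
At steady state Css = R₀ / CL = 193 / 5.893 = 32.75 mg/L

32.8 mg/L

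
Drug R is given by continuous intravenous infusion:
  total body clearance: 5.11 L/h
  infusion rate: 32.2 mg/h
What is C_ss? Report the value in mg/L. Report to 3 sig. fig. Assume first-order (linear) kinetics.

At steady state Css = R₀ / CL = 32.2 / 5.110 = 6.301 mg/L

6.30 mg/L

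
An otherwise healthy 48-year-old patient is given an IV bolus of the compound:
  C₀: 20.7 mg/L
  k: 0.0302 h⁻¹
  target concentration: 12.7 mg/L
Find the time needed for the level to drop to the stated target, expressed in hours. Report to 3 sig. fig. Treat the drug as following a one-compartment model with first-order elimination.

t = ln(C₀ / C) / k = ln(20.70 / 12.7) / 0.03020
  = ln(1.630) / 0.03020 = 0.4886 / 0.03020 = 16.18 h

16.2 h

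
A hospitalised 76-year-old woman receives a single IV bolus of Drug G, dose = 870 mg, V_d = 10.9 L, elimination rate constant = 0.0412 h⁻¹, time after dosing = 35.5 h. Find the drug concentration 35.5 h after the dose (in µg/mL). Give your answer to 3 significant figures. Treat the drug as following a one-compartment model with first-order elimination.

C₀ = Dose / Vd = 870.0 / 10.9 = 79.82 mg/L
C = C₀ · e^(−k·t) = 79.82 × e^(−0.04120 × 35.5)
  = 79.82 × 0.2316 = 18.49 mg/L
(18.49 mg/L = 18.49 µg/mL)

18.5 µg/mL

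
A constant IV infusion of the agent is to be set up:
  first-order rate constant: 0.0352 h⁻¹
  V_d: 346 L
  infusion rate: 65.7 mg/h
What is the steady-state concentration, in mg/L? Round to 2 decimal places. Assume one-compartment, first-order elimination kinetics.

CL = k × Vd = 0.03520 × 346 = 12.18 L/h
At steady state Css = R₀ / CL = 65.7 / 12.18 = 5.394 mg/L

5.39 mg/L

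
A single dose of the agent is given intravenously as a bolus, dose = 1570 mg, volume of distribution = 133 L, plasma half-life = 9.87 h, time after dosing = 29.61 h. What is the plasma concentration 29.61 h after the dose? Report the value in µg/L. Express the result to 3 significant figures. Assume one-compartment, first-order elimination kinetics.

1480 µg/L

C₀ = Dose / Vd = 1570 / 133 = 11.80 mg/L
k = ln2 / t½ = 0.693147 / 9.87 = 0.07023 h⁻¹
t / t½ = 29.61 / 9.87 = 3 half-lives
C = C₀ × (1/2)^3 = 11.80 × 0.1250 = 1.475 mg/L
Convert: 1.475 mg/L × 1000 = 1475 µg/L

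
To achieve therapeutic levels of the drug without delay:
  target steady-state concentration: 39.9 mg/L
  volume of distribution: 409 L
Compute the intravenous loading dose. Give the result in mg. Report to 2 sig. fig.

LD = Css × Vd = 39.9 × 409 = 16320 mg

16000 mg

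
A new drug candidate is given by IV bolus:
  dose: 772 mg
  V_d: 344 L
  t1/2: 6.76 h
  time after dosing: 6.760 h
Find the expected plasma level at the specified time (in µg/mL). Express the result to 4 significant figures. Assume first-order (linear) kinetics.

1.122 µg/mL

C₀ = Dose / Vd = 772.0 / 344 = 2.244 mg/L
k = ln2 / t½ = 0.693147 / 6.76 = 0.1025 h⁻¹
t / t½ = 6.760 / 6.76 = 1 half-lives
C = C₀ × (1/2)^1 = 2.244 × 0.5000 = 1.122 mg/L
(1.122 mg/L = 1.122 µg/mL)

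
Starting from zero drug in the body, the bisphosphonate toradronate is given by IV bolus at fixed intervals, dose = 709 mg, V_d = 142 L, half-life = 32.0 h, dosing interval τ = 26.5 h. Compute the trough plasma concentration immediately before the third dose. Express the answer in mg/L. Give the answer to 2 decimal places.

4.40 mg/L

C₀ per dose = Dose / Vd = 709 / 142 = 4.993 mg/L
k = ln2 / t½ = 0.693147 / 32.0 = 0.02166 h⁻¹
Fraction remaining after one interval: r = e^(−kτ) = e^(−0.02166 × 26.5) = 0.5633
Before dose 3, 2 doses have been given (aged 1τ, 2τ).
C_trough = C₀ × (r + r²) = 4.993 × (0.5633 + 0.3173) = 4.397 mg/L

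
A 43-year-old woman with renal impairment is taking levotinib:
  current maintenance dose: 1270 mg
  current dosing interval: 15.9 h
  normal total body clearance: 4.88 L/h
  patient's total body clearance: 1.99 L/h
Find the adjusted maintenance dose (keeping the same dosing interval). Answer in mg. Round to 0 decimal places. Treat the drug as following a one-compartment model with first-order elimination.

518 mg

To keep the same average steady-state level, dosing rate must scale with clearance.
CL ratio = 1.99 / 4.88 = 0.4078
New dose (same interval) = 1270 × 0.4078 = 517.9 mg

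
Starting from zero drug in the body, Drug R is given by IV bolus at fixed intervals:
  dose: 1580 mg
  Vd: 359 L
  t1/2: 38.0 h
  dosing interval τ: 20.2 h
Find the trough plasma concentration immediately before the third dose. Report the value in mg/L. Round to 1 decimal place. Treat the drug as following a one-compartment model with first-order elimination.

C₀ per dose = Dose / Vd = 1580 / 359 = 4.401 mg/L
k = ln2 / t½ = 0.693147 / 38.0 = 0.01824 h⁻¹
Fraction remaining after one interval: r = e^(−kτ) = e^(−0.01824 × 20.2) = 0.6918
Before dose 3, 2 doses have been given (aged 1τ, 2τ).
C_trough = C₀ × (r + r²) = 4.401 × (0.6918 + 0.4786) = 5.151 mg/L

5.2 mg/L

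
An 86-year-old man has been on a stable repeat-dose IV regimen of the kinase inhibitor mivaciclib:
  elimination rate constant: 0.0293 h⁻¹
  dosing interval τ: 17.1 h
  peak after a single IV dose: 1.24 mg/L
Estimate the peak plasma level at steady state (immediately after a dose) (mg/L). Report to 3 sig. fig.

e^(−kτ) = e^(−0.02930 × 17.1) = 0.6059
Accumulation ratio R = 1 / (1 − e^(−kτ)) = 1 / (1 − 0.6059) = 2.537
Steady-state peak = C₀ × R = 1.24 × 2.537 = 3.146 mg/L

3.15 mg/L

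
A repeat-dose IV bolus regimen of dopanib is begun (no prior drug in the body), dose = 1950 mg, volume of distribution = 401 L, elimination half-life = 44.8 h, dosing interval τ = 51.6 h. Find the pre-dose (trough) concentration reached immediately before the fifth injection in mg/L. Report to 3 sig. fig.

C₀ per dose = Dose / Vd = 1950 / 401 = 4.863 mg/L
k = ln2 / t½ = 0.693147 / 44.8 = 0.01547 h⁻¹
Fraction remaining after one interval: r = e^(−kτ) = e^(−0.01547 × 51.6) = 0.4501
Before dose 5, 4 doses have been given (aged 1τ, 2τ, 3τ, 4τ).
C_trough = C₀ × (r + r² + … + r^4) = C₀ × r(1−r^4)/(1−r)
        = 4.863 × 0.4501 × (1 − 0.04104) / (1 − 0.4501) = 3.817 mg/L

3.82 mg/L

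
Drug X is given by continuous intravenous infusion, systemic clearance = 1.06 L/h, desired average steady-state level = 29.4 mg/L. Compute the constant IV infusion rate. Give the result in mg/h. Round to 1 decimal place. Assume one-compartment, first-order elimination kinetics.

31.2 mg/h

At steady state, infusion rate R₀ = Css × CL = 29.4 × 1.060 = 31.16 mg/h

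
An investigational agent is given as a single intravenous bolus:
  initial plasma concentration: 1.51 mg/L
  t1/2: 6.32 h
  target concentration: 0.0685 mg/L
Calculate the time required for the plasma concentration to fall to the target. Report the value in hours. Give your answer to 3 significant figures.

28.2 h

k = ln2 / t½ = 0.693147 / 6.32 = 0.1097 h⁻¹
t = ln(C₀ / C) / k = ln(1.510 / 0.0685) / 0.1097
  = ln(22.04) / 0.1097 = 3.093 / 0.1097 = 28.20 h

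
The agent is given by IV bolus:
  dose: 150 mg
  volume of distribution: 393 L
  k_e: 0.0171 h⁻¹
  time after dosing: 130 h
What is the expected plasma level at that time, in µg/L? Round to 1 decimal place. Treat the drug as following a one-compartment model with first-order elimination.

41.3 µg/L

C₀ = Dose / Vd = 150.0 / 393 = 0.3817 mg/L
C = C₀ · e^(−k·t) = 0.3817 × e^(−0.01710 × 130)
  = 0.3817 × 0.1083 = 0.04134 mg/L
Convert: 0.04134 mg/L × 1000 = 41.34 µg/L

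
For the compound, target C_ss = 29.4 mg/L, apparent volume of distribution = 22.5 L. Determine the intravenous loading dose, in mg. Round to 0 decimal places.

LD = Css × Vd = 29.4 × 22.5 = 661.5 mg

662 mg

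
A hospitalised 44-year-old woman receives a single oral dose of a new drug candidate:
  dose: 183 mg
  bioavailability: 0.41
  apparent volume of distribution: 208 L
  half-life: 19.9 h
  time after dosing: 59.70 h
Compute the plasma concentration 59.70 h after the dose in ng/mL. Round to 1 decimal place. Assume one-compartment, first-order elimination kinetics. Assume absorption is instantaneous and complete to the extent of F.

45.1 ng/mL

Amount reaching circulation = F × Dose = 0.41 × 183.0 = 75.03 mg
C₀ = F·Dose / Vd = 75.03 / 208 = 0.3607 mg/L
k = ln2 / t½ = 0.693147 / 19.9 = 0.03483 h⁻¹
t / t½ = 59.70 / 19.9 = 3 half-lives
C = C₀ × (1/2)^3 = 0.3607 × 0.1250 = 0.04509 mg/L
Convert: 0.04509 mg/L × 1000 = 45.09 ng/mL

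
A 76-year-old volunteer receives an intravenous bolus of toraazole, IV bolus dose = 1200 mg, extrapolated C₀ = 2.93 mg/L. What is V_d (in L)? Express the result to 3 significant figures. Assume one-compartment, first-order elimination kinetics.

Vd = Dose / C₀ = 1200 / 2.93 = 409.6 L

410 L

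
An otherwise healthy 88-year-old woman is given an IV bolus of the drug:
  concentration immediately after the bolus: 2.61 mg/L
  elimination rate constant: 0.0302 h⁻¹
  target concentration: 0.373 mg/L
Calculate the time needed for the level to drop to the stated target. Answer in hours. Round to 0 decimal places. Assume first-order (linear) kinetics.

64 h

t = ln(C₀ / C) / k = ln(2.610 / 0.373) / 0.03020
  = ln(6.997) / 0.03020 = 1.945 / 0.03020 = 64.40 h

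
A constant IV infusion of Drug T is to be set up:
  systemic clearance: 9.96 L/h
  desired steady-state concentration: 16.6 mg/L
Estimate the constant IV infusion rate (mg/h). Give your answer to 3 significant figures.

165 mg/h

At steady state, infusion rate R₀ = Css × CL = 16.6 × 9.960 = 165.3 mg/h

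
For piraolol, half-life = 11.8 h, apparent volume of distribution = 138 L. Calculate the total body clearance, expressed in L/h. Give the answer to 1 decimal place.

k = ln2 / t½ = 0.693147 / 11.8 = 0.05874 h⁻¹
CL = k × Vd = 0.05874 × 138 = 8.106 L/h

8.1 L/h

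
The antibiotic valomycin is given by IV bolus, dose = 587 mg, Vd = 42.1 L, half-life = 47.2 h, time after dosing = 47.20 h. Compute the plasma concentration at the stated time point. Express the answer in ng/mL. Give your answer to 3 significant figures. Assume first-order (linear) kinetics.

C₀ = Dose / Vd = 587.0 / 42.1 = 13.94 mg/L
k = ln2 / t½ = 0.693147 / 47.2 = 0.01469 h⁻¹
t / t½ = 47.20 / 47.2 = 1 half-lives
C = C₀ × (1/2)^1 = 13.94 × 0.5000 = 6.970 mg/L
Convert: 6.970 mg/L × 1000 = 6970 ng/mL

6970 ng/mL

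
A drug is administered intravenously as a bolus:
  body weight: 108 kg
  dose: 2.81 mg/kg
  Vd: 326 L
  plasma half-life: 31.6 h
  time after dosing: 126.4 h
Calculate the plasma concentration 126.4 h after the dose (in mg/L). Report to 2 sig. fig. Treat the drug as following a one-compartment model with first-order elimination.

0.058 mg/L

Total dose = 2.81 × 108 = 303.5 mg
C₀ = Dose / Vd = 303.5 / 326 = 0.9310 mg/L
k = ln2 / t½ = 0.693147 / 31.6 = 0.02194 h⁻¹
t / t½ = 126.4 / 31.6 = 4 half-lives
C = C₀ × (1/2)^4 = 0.9310 × 0.06250 = 0.05819 mg/L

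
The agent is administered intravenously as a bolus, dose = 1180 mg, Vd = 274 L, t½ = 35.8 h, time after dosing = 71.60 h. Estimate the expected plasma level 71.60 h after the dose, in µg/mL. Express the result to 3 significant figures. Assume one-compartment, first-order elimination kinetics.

C₀ = Dose / Vd = 1180 / 274 = 4.307 mg/L
k = ln2 / t½ = 0.693147 / 35.8 = 0.01936 h⁻¹
t / t½ = 71.60 / 35.8 = 2 half-lives
C = C₀ × (1/2)^2 = 4.307 × 0.2500 = 1.077 mg/L
(1.077 mg/L = 1.077 µg/mL)

1.08 µg/mL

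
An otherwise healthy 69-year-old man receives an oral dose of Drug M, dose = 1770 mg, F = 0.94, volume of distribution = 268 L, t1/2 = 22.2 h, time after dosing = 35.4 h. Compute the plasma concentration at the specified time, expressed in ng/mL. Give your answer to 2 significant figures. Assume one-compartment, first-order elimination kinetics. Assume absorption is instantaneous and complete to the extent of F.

2100 ng/mL

Amount reaching circulation = F × Dose = 0.94 × 1770 = 1664 mg
C₀ = F·Dose / Vd = 1664 / 268 = 6.209 mg/L
k = ln2 / t½ = 0.693147 / 22.2 = 0.03122 h⁻¹
C = C₀ · e^(−k·t) = 6.209 × e^(−0.03122 × 35.4)
  = 6.209 × 0.3311 = 2.056 mg/L
Convert: 2.056 mg/L × 1000 = 2056 ng/mL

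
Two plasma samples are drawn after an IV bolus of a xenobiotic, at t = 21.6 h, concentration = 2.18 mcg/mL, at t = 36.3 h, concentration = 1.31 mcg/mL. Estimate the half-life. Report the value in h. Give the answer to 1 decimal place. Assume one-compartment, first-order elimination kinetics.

k = ln(C₁/C₂) / (t₂ − t₁) = ln(2.18/1.31) / (36.3 − 21.6)
  = 0.5093 / 14.70 = 0.03465 h⁻¹
t½ = ln2 / k = 0.693147 / 0.03465 = 20.00 h

20.0 h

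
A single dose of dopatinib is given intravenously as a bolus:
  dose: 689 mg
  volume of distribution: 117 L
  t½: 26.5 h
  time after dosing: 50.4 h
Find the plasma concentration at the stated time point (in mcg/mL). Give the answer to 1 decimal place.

C₀ = Dose / Vd = 689.0 / 117 = 5.889 mg/L
k = ln2 / t½ = 0.693147 / 26.5 = 0.02616 h⁻¹
C = C₀ · e^(−k·t) = 5.889 × e^(−0.02616 × 50.4)
  = 5.889 × 0.2675 = 1.575 mg/L
(1.575 mg/L = 1.575 mcg/mL)

1.6 mcg/mL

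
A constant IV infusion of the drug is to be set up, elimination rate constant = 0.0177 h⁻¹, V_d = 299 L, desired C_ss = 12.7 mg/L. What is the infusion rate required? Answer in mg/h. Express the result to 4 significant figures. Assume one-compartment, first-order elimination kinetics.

CL = k × Vd = 0.01770 × 299 = 5.292 L/h
At steady state, infusion rate R₀ = Css × CL = 12.7 × 5.292 = 67.21 mg/h

67.21 mg/h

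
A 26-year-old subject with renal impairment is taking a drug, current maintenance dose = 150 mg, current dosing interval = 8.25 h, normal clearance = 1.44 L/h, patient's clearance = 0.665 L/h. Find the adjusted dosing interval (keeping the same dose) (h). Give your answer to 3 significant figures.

17.9 h

To keep the same average steady-state level, dosing rate must scale with clearance.
CL ratio = 0.665 / 1.44 = 0.4618
New interval (same dose) = 8.25 / 0.4618 = 17.86 h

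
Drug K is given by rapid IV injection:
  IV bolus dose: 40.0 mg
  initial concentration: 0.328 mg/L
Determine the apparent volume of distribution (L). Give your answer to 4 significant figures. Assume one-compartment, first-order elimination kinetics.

Vd = Dose / C₀ = 40.00 / 0.328 = 122.0 L

122.0 L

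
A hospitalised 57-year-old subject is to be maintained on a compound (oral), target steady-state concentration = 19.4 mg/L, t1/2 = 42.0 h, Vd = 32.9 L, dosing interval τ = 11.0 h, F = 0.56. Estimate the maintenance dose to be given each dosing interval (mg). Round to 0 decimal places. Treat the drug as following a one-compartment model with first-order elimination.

k = ln2 / t½ = 0.693147 / 42.0 = 0.01650 h⁻¹
CL = k × Vd = 0.01650 × 32.9 = 0.5429 L/h
At steady state, F × (Dose/τ) = Css × CL.
Dose = Css × CL × τ / F = 19.4 × 0.5429 × 11.0 / 0.56 = 206.9 mg

207 mg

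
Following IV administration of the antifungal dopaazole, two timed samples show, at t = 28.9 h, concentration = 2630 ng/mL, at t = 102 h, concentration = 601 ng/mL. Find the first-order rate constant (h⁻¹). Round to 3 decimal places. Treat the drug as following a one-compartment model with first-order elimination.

k = ln(C₁/C₂) / (t₂ − t₁) = ln(2630/601) / (102 − 28.9)
  = 1.476 / 73.10 = 0.02019 h⁻¹

0.020 h⁻¹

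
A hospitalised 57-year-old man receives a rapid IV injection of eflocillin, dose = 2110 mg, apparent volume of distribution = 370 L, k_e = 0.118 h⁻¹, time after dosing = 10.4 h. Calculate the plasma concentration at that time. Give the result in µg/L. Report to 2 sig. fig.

1700 µg/L

C₀ = Dose / Vd = 2110 / 370 = 5.703 mg/L
C = C₀ · e^(−k·t) = 5.703 × e^(−0.1180 × 10.4)
  = 5.703 × 0.2931 = 1.672 mg/L
Convert: 1.672 mg/L × 1000 = 1672 µg/L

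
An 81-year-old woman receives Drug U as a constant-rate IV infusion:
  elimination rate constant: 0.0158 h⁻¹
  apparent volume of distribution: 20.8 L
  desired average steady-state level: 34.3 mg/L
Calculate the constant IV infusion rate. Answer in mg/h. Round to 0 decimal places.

CL = k × Vd = 0.01580 × 20.8 = 0.3286 L/h
At steady state, infusion rate R₀ = Css × CL = 34.3 × 0.3286 = 11.27 mg/h

11 mg/h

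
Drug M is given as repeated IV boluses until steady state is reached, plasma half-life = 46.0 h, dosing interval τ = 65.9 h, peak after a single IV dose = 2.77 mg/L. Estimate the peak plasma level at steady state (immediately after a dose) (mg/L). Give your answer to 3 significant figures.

k = ln2 / t½ = 0.693147 / 46.0 = 0.01507 h⁻¹
e^(−kτ) = e^(−0.01507 × 65.9) = 0.3704
Accumulation ratio R = 1 / (1 − e^(−kτ)) = 1 / (1 − 0.3704) = 1.588
Steady-state peak = C₀ × R = 2.77 × 1.588 = 4.399 mg/L

4.40 mg/L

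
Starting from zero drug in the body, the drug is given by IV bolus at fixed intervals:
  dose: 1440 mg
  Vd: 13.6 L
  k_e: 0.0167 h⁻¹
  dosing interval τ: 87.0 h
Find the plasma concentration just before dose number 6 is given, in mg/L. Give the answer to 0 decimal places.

C₀ per dose = Dose / Vd = 1440 / 13.6 = 105.9 mg/L
Fraction remaining after one interval: r = e^(−kτ) = e^(−0.01670 × 87.0) = 0.2339
Before dose 6, 5 doses have been given (aged 1τ, 2τ, 3τ, 4τ, 5τ).
C_trough = C₀ × (r + r² + … + r^5) = C₀ × r(1−r^5)/(1−r)
        = 105.9 × 0.2339 × (1 − 0.0007001) / (1 − 0.2339) = 32.31 mg/L

32 mg/L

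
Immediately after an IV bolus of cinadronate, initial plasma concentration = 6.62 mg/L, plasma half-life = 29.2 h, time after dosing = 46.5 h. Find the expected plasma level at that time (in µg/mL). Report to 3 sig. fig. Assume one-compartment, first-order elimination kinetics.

k = ln2 / t½ = 0.693147 / 29.2 = 0.02374 h⁻¹
C = C₀ · e^(−k·t) = 6.620 × e^(−0.02374 × 46.5)
  = 6.620 × 0.3316 = 2.195 mg/L
(2.195 mg/L = 2.195 µg/mL)

2.20 µg/mL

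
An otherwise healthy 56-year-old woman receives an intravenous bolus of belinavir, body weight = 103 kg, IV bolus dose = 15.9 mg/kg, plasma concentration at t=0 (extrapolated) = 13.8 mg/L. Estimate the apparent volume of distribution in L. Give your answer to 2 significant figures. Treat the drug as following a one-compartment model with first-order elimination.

120 L

Dose = 15.9 × 103 = 1638 mg
Vd = Dose / C₀ = 1638 / 13.8 = 118.7 L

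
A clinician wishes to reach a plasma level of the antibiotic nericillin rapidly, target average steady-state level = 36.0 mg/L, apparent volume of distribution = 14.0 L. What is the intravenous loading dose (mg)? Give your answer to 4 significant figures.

504.0 mg

LD = Css × Vd = 36.0 × 14.0 = 504.0 mg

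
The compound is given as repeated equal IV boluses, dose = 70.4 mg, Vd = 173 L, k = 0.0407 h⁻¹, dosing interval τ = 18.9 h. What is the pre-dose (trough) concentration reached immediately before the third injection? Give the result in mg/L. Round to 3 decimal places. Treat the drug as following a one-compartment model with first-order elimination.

C₀ per dose = Dose / Vd = 70.4 / 173 = 0.4069 mg/L
Fraction remaining after one interval: r = e^(−kτ) = e^(−0.04070 × 18.9) = 0.4634
Before dose 3, 2 doses have been given (aged 1τ, 2τ).
C_trough = C₀ × (r + r²) = 0.4069 × (0.4634 + 0.2147) = 0.2759 mg/L

0.276 mg/L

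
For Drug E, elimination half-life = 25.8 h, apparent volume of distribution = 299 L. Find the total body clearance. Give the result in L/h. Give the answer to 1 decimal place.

k = ln2 / t½ = 0.693147 / 25.8 = 0.02687 h⁻¹
CL = k × Vd = 0.02687 × 299 = 8.034 L/h

8.0 L/h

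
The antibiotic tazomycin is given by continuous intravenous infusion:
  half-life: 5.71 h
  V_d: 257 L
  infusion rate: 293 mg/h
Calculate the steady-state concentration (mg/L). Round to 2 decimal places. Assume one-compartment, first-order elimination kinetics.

k = ln2 / t½ = 0.693147 / 5.71 = 0.1214 h⁻¹
CL = k × Vd = 0.1214 × 257 = 31.20 L/h
At steady state Css = R₀ / CL = 293 / 31.20 = 9.391 mg/L

9.39 mg/L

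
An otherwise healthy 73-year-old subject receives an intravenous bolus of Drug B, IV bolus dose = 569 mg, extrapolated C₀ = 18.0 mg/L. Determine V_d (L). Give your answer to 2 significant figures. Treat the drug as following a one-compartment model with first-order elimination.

Vd = Dose / C₀ = 569.0 / 18.0 = 31.61 L

32 L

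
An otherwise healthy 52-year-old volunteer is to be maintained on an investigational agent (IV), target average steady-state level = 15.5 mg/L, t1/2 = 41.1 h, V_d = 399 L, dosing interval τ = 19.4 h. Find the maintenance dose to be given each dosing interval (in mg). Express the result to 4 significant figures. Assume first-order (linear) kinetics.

2023 mg

k = ln2 / t½ = 0.693147 / 41.1 = 0.01686 h⁻¹
CL = k × Vd = 0.01686 × 399 = 6.727 L/h
At steady state, Dose/τ = Css × CL.
Dose = Css × CL × τ = 15.5 × 6.727 × 19.4 = 2023 mg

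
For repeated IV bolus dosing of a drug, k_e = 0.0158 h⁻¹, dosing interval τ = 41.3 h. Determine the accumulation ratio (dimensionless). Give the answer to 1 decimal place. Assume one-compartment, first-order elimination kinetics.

e^(−kτ) = e^(−0.01580 × 41.3) = 0.5207
Accumulation ratio R = 1 / (1 − e^(−kτ)) = 1 / (1 − 0.5207) = 2.086

2.1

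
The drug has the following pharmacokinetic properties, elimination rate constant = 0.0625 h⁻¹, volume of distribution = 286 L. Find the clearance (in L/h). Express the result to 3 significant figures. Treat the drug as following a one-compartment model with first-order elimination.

CL = k × Vd = 0.0625 × 286 = 17.88 L/h

17.9 L/h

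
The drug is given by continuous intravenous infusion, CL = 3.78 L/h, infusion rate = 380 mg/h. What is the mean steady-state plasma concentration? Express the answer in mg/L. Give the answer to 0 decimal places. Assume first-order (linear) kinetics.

At steady state Css = R₀ / CL = 380 / 3.780 = 100.5 mg/L

101 mg/L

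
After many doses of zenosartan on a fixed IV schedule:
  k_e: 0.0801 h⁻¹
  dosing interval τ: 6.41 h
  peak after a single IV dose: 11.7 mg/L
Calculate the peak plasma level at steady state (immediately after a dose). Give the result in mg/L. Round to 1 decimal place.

29.1 mg/L

e^(−kτ) = e^(−0.08010 × 6.41) = 0.5984
Accumulation ratio R = 1 / (1 − e^(−kτ)) = 1 / (1 − 0.5984) = 2.490
Steady-state peak = C₀ × R = 11.7 × 2.490 = 29.13 mg/L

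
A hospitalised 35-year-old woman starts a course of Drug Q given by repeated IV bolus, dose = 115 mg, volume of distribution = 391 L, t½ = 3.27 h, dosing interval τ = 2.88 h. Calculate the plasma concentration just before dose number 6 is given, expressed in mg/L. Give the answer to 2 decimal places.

C₀ per dose = Dose / Vd = 115 / 391 = 0.2941 mg/L
k = ln2 / t½ = 0.693147 / 3.27 = 0.2120 h⁻¹
Fraction remaining after one interval: r = e^(−kτ) = e^(−0.2120 × 2.88) = 0.5430
Before dose 6, 5 doses have been given (aged 1τ, 2τ, 3τ, 4τ, 5τ).
C_trough = C₀ × (r + r² + … + r^5) = C₀ × r(1−r^5)/(1−r)
        = 0.2941 × 0.5430 × (1 − 0.04721) / (1 − 0.5430) = 0.3329 mg/L

0.33 mg/L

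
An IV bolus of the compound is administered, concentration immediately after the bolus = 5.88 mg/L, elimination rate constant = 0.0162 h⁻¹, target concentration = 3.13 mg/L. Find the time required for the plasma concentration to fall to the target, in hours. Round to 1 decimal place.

38.9 h

t = ln(C₀ / C) / k = ln(5.880 / 3.13) / 0.01620
  = ln(1.879) / 0.01620 = 0.6307 / 0.01620 = 38.93 h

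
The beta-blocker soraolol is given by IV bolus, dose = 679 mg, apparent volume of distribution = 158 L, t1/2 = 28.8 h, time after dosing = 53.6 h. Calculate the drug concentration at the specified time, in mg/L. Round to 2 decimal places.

C₀ = Dose / Vd = 679.0 / 158 = 4.297 mg/L
k = ln2 / t½ = 0.693147 / 28.8 = 0.02407 h⁻¹
C = C₀ · e^(−k·t) = 4.297 × e^(−0.02407 × 53.6)
  = 4.297 × 0.2752 = 1.183 mg/L

1.18 mg/L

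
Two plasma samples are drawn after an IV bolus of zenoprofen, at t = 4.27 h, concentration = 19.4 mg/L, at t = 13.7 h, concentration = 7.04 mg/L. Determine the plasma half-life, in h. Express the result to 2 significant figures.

6.4 h

k = ln(C₁/C₂) / (t₂ − t₁) = ln(19.4/7.04) / (13.7 − 4.27)
  = 1.014 / 9.430 = 0.1075 h⁻¹
t½ = ln2 / k = 0.693147 / 0.1075 = 6.448 h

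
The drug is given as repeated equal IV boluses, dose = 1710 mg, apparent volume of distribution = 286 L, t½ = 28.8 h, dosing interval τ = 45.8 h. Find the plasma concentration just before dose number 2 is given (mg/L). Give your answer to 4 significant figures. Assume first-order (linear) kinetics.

1.986 mg/L

C₀ per dose = Dose / Vd = 1710 / 286 = 5.979 mg/L
k = ln2 / t½ = 0.693147 / 28.8 = 0.02407 h⁻¹
Fraction remaining after one interval: r = e^(−kτ) = e^(−0.02407 × 45.8) = 0.3321
Before dose 2, 1 dose has been given (aged 1τ).
C_trough = C₀ × r = 5.979 × 0.3321 = 1.986 mg/L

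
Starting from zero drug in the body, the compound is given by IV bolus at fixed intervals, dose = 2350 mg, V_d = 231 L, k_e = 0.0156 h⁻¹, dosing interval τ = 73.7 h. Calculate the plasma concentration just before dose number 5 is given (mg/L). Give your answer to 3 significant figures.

C₀ per dose = Dose / Vd = 2350 / 231 = 10.17 mg/L
Fraction remaining after one interval: r = e^(−kτ) = e^(−0.01560 × 73.7) = 0.3167
Before dose 5, 4 doses have been given (aged 1τ, 2τ, 3τ, 4τ).
C_trough = C₀ × (r + r² + … + r^4) = C₀ × r(1−r^4)/(1−r)
        = 10.17 × 0.3167 × (1 − 0.01006) / (1 − 0.3167) = 4.666 mg/L

4.67 mg/L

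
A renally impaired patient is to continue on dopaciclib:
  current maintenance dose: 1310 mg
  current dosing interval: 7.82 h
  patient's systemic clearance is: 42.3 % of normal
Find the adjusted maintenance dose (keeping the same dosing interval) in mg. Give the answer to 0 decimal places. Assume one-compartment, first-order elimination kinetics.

To keep the same average steady-state level, dosing rate must scale with clearance.
CL ratio = 42.3 / 100 = 0.4230
New dose (same interval) = 1310 × 0.4230 = 554.1 mg

554 mg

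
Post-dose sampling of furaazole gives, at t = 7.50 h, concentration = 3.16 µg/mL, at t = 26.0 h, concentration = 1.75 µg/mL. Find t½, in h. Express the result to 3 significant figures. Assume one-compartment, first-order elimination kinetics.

k = ln(C₁/C₂) / (t₂ − t₁) = ln(3.16/1.75) / (26.0 − 7.50)
  = 0.5910 / 18.50 = 0.03195 h⁻¹
t½ = ln2 / k = 0.693147 / 0.03195 = 21.69 h

21.7 h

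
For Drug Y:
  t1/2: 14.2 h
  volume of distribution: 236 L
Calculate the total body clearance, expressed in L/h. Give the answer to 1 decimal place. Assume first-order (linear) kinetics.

k = ln2 / t½ = 0.693147 / 14.2 = 0.04881 h⁻¹
CL = k × Vd = 0.04881 × 236 = 11.52 L/h

11.5 L/h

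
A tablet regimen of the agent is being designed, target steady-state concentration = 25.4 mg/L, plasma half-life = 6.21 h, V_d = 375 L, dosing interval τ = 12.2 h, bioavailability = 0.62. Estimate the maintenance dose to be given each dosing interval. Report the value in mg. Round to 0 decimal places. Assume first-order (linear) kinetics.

k = ln2 / t½ = 0.693147 / 6.21 = 0.1116 h⁻¹
CL = k × Vd = 0.1116 × 375 = 41.85 L/h
At steady state, F × (Dose/τ) = Css × CL.
Dose = Css × CL × τ / F = 25.4 × 41.85 × 12.2 / 0.62 = 20920 mg

20920 mg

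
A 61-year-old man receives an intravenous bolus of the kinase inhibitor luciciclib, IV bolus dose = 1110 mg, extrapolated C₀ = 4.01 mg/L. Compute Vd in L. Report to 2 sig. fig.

Vd = Dose / C₀ = 1110 / 4.01 = 276.8 L

280 L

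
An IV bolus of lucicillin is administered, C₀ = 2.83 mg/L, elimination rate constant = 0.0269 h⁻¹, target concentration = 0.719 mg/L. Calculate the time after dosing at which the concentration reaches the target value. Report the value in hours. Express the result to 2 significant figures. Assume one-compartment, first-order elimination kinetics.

51 h

t = ln(C₀ / C) / k = ln(2.830 / 0.719) / 0.02690
  = ln(3.936) / 0.02690 = 1.370 / 0.02690 = 50.93 h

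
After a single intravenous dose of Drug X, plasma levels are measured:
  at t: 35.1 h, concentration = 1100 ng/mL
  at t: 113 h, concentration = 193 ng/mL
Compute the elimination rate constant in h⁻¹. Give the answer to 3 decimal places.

0.022 h⁻¹

k = ln(C₁/C₂) / (t₂ − t₁) = ln(1100/193) / (113 − 35.1)
  = 1.740 / 77.90 = 0.02234 h⁻¹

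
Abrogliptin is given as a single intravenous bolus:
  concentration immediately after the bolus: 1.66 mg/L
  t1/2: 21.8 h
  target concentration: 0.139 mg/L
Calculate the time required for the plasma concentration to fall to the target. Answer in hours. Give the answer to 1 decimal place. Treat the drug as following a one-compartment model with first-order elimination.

k = ln2 / t½ = 0.693147 / 21.8 = 0.03180 h⁻¹
t = ln(C₀ / C) / k = ln(1.660 / 0.139) / 0.03180
  = ln(11.94) / 0.03180 = 2.480 / 0.03180 = 77.99 h

78.0 h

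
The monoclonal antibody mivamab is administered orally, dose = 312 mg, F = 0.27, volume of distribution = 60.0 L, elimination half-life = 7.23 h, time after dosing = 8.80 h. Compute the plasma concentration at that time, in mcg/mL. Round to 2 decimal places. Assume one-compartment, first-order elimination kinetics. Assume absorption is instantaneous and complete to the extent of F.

0.60 mcg/mL

Amount reaching circulation = F × Dose = 0.27 × 312.0 = 84.24 mg
C₀ = F·Dose / Vd = 84.24 / 60.0 = 1.404 mg/L
k = ln2 / t½ = 0.693147 / 7.23 = 0.09587 h⁻¹
C = C₀ · e^(−k·t) = 1.404 × e^(−0.09587 × 8.80)
  = 1.404 × 0.4301 = 0.6039 mg/L
(0.6039 mg/L = 0.6039 mcg/mL)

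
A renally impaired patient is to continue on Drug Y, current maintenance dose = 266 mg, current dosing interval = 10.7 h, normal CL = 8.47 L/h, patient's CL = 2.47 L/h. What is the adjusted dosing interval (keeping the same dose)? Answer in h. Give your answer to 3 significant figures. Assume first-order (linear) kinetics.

To keep the same average steady-state level, dosing rate must scale with clearance.
CL ratio = 2.47 / 8.47 = 0.2916
New interval (same dose) = 10.7 / 0.2916 = 36.69 h

36.7 h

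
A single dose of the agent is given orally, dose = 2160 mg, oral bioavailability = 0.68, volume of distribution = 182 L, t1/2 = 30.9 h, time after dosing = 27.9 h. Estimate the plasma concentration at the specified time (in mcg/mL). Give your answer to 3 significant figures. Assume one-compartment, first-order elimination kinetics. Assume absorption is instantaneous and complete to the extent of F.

Amount reaching circulation = F × Dose = 0.68 × 2160 = 1469 mg
C₀ = F·Dose / Vd = 1469 / 182 = 8.071 mg/L
k = ln2 / t½ = 0.693147 / 30.9 = 0.02243 h⁻¹
C = C₀ · e^(−k·t) = 8.071 × e^(−0.02243 × 27.9)
  = 8.071 × 0.5348 = 4.316 mg/L
(4.316 mg/L = 4.316 mcg/mL)

4.32 mcg/mL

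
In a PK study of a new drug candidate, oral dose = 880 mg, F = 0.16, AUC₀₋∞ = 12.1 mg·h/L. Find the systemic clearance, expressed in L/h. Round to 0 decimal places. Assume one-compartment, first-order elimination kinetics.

CL = F·Dose / AUC = 0.16 × 880 / 12.1 = 11.64 L/h

12 L/h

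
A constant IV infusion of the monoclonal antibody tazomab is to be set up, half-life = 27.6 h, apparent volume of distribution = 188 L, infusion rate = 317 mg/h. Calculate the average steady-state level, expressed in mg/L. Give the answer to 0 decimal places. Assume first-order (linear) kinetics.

k = ln2 / t½ = 0.693147 / 27.6 = 0.02511 h⁻¹
CL = k × Vd = 0.02511 × 188 = 4.721 L/h
At steady state Css = R₀ / CL = 317 / 4.721 = 67.15 mg/L

67 mg/L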